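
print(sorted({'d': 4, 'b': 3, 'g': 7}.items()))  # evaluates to [('b', 3), ('d', 4), ('g', 7)]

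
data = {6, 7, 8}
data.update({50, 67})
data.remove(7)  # {6, 8, 50, 67}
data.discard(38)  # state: {6, 8, 50, 67}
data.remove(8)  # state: {6, 50, 67}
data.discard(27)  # {6, 50, 67}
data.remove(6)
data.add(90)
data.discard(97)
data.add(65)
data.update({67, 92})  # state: {50, 65, 67, 90, 92}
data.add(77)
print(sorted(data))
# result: [50, 65, 67, 77, 90, 92]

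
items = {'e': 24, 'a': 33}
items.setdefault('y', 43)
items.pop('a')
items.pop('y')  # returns 43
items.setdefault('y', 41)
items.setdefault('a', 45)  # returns 45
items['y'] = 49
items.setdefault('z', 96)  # 96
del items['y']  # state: {'e': 24, 'a': 45, 'z': 96}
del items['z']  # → {'e': 24, 'a': 45}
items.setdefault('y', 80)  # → 80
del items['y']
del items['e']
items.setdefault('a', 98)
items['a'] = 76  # {'a': 76}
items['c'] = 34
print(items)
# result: {'a': 76, 'c': 34}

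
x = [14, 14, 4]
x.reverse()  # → [4, 14, 14]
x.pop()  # 14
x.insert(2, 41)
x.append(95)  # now [4, 14, 41, 95]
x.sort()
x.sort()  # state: [4, 14, 41, 95]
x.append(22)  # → [4, 14, 41, 95, 22]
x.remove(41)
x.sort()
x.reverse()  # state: [95, 22, 14, 4]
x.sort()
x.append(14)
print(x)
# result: [4, 14, 22, 95, 14]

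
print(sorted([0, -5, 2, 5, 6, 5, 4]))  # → [-5, 0, 2, 4, 5, 5, 6]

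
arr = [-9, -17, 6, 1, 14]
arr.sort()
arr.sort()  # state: [-17, -9, 1, 6, 14]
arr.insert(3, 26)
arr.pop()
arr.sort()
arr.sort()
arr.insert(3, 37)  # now [-17, -9, 1, 37, 6, 26]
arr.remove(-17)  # [-9, 1, 37, 6, 26]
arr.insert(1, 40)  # [-9, 40, 1, 37, 6, 26]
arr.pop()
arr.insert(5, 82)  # [-9, 40, 1, 37, 6, 82]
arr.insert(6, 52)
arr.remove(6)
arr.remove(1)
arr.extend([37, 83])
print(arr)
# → [-9, 40, 37, 82, 52, 37, 83]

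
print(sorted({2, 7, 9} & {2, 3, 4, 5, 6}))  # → [2]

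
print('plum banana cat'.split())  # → ['plum', 'banana', 'cat']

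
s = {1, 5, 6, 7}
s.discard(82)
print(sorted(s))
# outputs [1, 5, 6, 7]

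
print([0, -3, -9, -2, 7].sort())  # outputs None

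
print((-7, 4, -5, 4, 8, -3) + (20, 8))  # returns (-7, 4, -5, 4, 8, -3, 20, 8)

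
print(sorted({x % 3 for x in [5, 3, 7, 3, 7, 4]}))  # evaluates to [0, 1, 2]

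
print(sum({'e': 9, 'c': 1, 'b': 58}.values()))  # 68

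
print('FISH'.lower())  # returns fish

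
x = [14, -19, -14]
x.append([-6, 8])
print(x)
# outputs [14, -19, -14, [-6, 8]]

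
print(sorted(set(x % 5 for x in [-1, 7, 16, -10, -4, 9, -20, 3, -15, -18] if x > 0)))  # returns [1, 2, 3, 4]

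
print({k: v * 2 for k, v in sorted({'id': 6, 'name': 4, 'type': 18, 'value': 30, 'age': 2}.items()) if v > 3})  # {'id': 12, 'name': 8, 'type': 36, 'value': 60}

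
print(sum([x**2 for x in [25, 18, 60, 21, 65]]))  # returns 9215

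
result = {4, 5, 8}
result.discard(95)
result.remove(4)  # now {5, 8}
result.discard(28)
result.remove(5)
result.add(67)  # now {8, 67}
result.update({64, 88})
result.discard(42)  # {8, 64, 67, 88}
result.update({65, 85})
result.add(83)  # {8, 64, 65, 67, 83, 85, 88}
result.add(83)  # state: {8, 64, 65, 67, 83, 85, 88}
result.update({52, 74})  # {8, 52, 64, 65, 67, 74, 83, 85, 88}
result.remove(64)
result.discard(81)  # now {8, 52, 65, 67, 74, 83, 85, 88}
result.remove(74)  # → {8, 52, 65, 67, 83, 85, 88}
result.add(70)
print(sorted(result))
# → [8, 52, 65, 67, 70, 83, 85, 88]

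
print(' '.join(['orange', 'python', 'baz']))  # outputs orange python baz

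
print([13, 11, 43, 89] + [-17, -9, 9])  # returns [13, 11, 43, 89, -17, -9, 9]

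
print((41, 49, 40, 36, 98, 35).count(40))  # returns 1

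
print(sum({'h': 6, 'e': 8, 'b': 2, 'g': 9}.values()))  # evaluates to 25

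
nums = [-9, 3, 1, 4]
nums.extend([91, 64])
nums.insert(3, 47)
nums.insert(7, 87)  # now [-9, 3, 1, 47, 4, 91, 64, 87]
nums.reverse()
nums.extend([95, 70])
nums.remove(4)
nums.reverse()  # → [70, 95, -9, 3, 1, 47, 91, 64, 87]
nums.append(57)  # [70, 95, -9, 3, 1, 47, 91, 64, 87, 57]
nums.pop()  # 57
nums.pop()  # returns 87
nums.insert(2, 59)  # [70, 95, 59, -9, 3, 1, 47, 91, 64]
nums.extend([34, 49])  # [70, 95, 59, -9, 3, 1, 47, 91, 64, 34, 49]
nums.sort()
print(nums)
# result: [-9, 1, 3, 34, 47, 49, 59, 64, 70, 91, 95]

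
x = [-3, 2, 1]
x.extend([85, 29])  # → [-3, 2, 1, 85, 29]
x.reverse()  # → [29, 85, 1, 2, -3]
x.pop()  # -3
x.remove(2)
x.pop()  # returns 1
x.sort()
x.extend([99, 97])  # [29, 85, 99, 97]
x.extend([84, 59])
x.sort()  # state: [29, 59, 84, 85, 97, 99]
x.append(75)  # [29, 59, 84, 85, 97, 99, 75]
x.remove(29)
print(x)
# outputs [59, 84, 85, 97, 99, 75]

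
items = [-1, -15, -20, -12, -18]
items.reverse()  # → [-18, -12, -20, -15, -1]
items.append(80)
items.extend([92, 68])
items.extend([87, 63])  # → [-18, -12, -20, -15, -1, 80, 92, 68, 87, 63]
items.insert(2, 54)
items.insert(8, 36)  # [-18, -12, 54, -20, -15, -1, 80, 92, 36, 68, 87, 63]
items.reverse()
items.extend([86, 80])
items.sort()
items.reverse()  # [92, 87, 86, 80, 80, 68, 63, 54, 36, -1, -12, -15, -18, -20]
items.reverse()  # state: [-20, -18, -15, -12, -1, 36, 54, 63, 68, 80, 80, 86, 87, 92]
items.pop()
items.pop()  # 87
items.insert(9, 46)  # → [-20, -18, -15, -12, -1, 36, 54, 63, 68, 46, 80, 80, 86]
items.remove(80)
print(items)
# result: [-20, -18, -15, -12, -1, 36, 54, 63, 68, 46, 80, 86]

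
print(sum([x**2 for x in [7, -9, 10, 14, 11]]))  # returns 547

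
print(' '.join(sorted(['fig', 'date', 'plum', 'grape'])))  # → date fig grape plum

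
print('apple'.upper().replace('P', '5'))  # A55LE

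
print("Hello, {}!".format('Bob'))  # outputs Hello, Bob!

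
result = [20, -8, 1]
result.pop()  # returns 1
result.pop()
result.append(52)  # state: [20, 52]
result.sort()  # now [20, 52]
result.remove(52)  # [20]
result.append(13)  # [20, 13]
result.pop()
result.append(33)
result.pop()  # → 33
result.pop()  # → 20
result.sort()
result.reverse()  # []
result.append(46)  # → [46]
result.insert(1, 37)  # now [46, 37]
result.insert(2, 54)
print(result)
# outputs [46, 37, 54]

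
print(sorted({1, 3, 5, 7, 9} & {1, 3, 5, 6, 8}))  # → [1, 3, 5]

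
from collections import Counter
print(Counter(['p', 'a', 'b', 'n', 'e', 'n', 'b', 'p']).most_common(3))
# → [('p', 2), ('b', 2), ('n', 2)]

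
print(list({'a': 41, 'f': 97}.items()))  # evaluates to [('a', 41), ('f', 97)]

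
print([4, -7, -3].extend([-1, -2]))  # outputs None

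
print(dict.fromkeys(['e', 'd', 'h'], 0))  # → {'e': 0, 'd': 0, 'h': 0}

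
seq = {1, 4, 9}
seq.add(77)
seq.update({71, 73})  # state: {1, 4, 9, 71, 73, 77}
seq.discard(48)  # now {1, 4, 9, 71, 73, 77}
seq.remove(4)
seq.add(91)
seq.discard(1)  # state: {9, 71, 73, 77, 91}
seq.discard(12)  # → {9, 71, 73, 77, 91}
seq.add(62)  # {9, 62, 71, 73, 77, 91}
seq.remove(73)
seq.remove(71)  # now {9, 62, 77, 91}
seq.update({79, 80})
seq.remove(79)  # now {9, 62, 77, 80, 91}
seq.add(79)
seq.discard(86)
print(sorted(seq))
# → [9, 62, 77, 79, 80, 91]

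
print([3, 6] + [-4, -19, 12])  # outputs [3, 6, -4, -19, 12]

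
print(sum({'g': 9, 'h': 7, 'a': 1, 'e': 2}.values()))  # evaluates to 19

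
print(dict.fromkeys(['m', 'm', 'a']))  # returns {'m': None, 'a': None}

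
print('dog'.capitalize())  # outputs Dog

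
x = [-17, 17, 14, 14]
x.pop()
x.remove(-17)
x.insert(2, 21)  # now [17, 14, 21]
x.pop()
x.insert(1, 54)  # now [17, 54, 14]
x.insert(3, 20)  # [17, 54, 14, 20]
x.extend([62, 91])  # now [17, 54, 14, 20, 62, 91]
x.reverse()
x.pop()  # 17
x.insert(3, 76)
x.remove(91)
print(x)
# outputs [62, 20, 76, 14, 54]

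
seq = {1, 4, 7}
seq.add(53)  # {1, 4, 7, 53}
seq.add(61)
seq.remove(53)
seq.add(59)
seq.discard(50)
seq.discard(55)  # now {1, 4, 7, 59, 61}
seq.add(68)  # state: {1, 4, 7, 59, 61, 68}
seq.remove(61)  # {1, 4, 7, 59, 68}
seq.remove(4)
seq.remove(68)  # {1, 7, 59}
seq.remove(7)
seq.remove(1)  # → {59}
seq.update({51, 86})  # {51, 59, 86}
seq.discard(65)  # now {51, 59, 86}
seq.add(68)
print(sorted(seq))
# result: [51, 59, 68, 86]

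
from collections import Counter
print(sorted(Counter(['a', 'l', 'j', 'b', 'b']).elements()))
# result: ['a', 'b', 'b', 'j', 'l']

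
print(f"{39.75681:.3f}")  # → 39.757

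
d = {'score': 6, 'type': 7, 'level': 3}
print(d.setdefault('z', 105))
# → 105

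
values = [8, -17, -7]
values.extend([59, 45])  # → [8, -17, -7, 59, 45]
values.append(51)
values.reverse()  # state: [51, 45, 59, -7, -17, 8]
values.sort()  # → [-17, -7, 8, 45, 51, 59]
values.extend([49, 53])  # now [-17, -7, 8, 45, 51, 59, 49, 53]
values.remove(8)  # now [-17, -7, 45, 51, 59, 49, 53]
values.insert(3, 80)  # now [-17, -7, 45, 80, 51, 59, 49, 53]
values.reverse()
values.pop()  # -17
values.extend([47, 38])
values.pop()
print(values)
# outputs [53, 49, 59, 51, 80, 45, -7, 47]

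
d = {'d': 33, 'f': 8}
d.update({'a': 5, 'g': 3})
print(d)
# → {'d': 33, 'f': 8, 'a': 5, 'g': 3}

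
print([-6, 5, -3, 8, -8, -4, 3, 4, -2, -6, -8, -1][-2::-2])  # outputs [-8, -2, 3, -8, -3, -6]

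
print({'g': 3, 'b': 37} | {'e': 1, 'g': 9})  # {'g': 9, 'b': 37, 'e': 1}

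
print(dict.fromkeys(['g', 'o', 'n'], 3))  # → {'g': 3, 'o': 3, 'n': 3}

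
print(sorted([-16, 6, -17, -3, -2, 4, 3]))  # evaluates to [-17, -16, -3, -2, 3, 4, 6]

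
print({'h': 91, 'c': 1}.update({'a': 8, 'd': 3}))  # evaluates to None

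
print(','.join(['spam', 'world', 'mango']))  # spam,world,mango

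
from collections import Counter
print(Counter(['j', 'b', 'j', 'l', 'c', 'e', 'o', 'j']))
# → Counter({'j': 3, 'b': 1, 'l': 1, 'c': 1, 'e': 1, 'o': 1})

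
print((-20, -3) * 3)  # (-20, -3, -20, -3, -20, -3)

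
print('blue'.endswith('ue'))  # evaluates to True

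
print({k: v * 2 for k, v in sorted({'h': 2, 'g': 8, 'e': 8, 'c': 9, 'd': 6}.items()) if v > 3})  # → {'c': 18, 'd': 12, 'e': 16, 'g': 16}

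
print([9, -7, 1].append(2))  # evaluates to None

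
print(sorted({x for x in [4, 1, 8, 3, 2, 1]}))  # [1, 2, 3, 4, 8]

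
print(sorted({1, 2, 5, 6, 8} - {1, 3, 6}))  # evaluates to [2, 5, 8]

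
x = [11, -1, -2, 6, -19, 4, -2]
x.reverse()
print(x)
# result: [-2, 4, -19, 6, -2, -1, 11]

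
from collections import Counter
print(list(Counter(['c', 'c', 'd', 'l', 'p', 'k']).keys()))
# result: ['c', 'd', 'l', 'p', 'k']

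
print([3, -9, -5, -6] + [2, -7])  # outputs [3, -9, -5, -6, 2, -7]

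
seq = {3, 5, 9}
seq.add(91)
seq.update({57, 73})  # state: {3, 5, 9, 57, 73, 91}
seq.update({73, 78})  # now {3, 5, 9, 57, 73, 78, 91}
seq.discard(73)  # {3, 5, 9, 57, 78, 91}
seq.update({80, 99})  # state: {3, 5, 9, 57, 78, 80, 91, 99}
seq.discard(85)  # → {3, 5, 9, 57, 78, 80, 91, 99}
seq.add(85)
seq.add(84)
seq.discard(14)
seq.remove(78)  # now {3, 5, 9, 57, 80, 84, 85, 91, 99}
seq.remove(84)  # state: {3, 5, 9, 57, 80, 85, 91, 99}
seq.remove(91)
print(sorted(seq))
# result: [3, 5, 9, 57, 80, 85, 99]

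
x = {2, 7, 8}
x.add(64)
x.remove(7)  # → {2, 8, 64}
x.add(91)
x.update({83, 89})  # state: {2, 8, 64, 83, 89, 91}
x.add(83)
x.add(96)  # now {2, 8, 64, 83, 89, 91, 96}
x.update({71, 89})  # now {2, 8, 64, 71, 83, 89, 91, 96}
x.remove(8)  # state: {2, 64, 71, 83, 89, 91, 96}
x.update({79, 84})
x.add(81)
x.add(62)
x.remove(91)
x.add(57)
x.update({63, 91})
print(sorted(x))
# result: [2, 57, 62, 63, 64, 71, 79, 81, 83, 84, 89, 91, 96]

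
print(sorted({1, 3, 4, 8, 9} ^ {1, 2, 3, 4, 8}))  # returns [2, 9]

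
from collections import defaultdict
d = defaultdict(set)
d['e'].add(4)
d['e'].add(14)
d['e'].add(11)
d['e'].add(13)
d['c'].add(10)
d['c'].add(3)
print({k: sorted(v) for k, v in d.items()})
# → {'e': [4, 11, 13, 14], 'c': [3, 10]}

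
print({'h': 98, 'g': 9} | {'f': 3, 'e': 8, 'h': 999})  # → {'h': 999, 'g': 9, 'f': 3, 'e': 8}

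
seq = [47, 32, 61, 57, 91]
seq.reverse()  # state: [91, 57, 61, 32, 47]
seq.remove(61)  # [91, 57, 32, 47]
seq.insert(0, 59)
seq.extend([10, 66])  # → [59, 91, 57, 32, 47, 10, 66]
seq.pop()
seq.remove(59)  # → [91, 57, 32, 47, 10]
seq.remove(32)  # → [91, 57, 47, 10]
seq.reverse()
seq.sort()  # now [10, 47, 57, 91]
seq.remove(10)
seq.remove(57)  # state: [47, 91]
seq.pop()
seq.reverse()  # [47]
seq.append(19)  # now [47, 19]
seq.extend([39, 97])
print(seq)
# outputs [47, 19, 39, 97]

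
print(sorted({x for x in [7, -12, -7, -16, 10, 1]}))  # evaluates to [-16, -12, -7, 1, 7, 10]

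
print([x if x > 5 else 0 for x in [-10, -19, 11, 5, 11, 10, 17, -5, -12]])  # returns [0, 0, 11, 0, 11, 10, 17, 0, 0]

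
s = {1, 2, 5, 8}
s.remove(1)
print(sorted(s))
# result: [2, 5, 8]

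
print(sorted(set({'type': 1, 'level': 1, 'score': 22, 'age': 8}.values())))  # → [1, 8, 22]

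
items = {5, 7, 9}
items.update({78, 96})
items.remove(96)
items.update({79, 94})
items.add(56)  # {5, 7, 9, 56, 78, 79, 94}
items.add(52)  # {5, 7, 9, 52, 56, 78, 79, 94}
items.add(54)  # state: {5, 7, 9, 52, 54, 56, 78, 79, 94}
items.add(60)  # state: {5, 7, 9, 52, 54, 56, 60, 78, 79, 94}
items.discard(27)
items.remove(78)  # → {5, 7, 9, 52, 54, 56, 60, 79, 94}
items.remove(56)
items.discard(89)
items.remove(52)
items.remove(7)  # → {5, 9, 54, 60, 79, 94}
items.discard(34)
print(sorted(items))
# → [5, 9, 54, 60, 79, 94]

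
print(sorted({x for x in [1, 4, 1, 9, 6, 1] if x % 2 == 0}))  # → [4, 6]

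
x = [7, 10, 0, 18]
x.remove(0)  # [7, 10, 18]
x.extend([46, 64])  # [7, 10, 18, 46, 64]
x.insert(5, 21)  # [7, 10, 18, 46, 64, 21]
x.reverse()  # [21, 64, 46, 18, 10, 7]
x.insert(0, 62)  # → [62, 21, 64, 46, 18, 10, 7]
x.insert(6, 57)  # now [62, 21, 64, 46, 18, 10, 57, 7]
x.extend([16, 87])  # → [62, 21, 64, 46, 18, 10, 57, 7, 16, 87]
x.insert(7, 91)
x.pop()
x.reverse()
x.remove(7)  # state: [16, 91, 57, 10, 18, 46, 64, 21, 62]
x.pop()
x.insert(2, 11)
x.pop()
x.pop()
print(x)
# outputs [16, 91, 11, 57, 10, 18, 46]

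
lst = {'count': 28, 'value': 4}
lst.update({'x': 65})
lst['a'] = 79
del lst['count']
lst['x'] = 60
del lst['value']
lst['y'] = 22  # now {'x': 60, 'a': 79, 'y': 22}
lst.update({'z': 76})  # {'x': 60, 'a': 79, 'y': 22, 'z': 76}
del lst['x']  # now {'a': 79, 'y': 22, 'z': 76}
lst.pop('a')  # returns 79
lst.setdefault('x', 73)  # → 73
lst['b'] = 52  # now {'y': 22, 'z': 76, 'x': 73, 'b': 52}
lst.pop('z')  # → 76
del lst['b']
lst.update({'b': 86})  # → {'y': 22, 'x': 73, 'b': 86}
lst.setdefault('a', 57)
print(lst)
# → {'y': 22, 'x': 73, 'b': 86, 'a': 57}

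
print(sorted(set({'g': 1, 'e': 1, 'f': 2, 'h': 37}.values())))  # [1, 2, 37]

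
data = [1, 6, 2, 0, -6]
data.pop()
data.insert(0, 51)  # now [51, 1, 6, 2, 0]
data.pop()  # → 0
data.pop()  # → 2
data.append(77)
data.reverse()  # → [77, 6, 1, 51]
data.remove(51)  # [77, 6, 1]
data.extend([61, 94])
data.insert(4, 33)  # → [77, 6, 1, 61, 33, 94]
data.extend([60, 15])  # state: [77, 6, 1, 61, 33, 94, 60, 15]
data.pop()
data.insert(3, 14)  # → [77, 6, 1, 14, 61, 33, 94, 60]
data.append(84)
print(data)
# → [77, 6, 1, 14, 61, 33, 94, 60, 84]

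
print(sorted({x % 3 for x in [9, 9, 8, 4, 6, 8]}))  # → [0, 1, 2]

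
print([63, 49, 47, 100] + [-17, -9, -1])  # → [63, 49, 47, 100, -17, -9, -1]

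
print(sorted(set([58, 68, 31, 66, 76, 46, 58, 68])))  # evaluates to [31, 46, 58, 66, 68, 76]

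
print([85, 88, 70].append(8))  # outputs None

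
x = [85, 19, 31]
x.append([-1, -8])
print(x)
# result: [85, 19, 31, [-1, -8]]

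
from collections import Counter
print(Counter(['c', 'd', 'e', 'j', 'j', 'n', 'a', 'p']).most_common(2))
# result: [('j', 2), ('c', 1)]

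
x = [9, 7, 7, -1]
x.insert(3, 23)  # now [9, 7, 7, 23, -1]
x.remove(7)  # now [9, 7, 23, -1]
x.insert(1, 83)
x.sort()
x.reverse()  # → [83, 23, 9, 7, -1]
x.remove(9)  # [83, 23, 7, -1]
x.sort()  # [-1, 7, 23, 83]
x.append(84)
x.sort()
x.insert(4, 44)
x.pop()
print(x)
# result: [-1, 7, 23, 83, 44]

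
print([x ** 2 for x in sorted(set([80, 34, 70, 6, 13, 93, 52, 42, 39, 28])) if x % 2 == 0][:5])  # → [36, 784, 1156, 1764, 2704]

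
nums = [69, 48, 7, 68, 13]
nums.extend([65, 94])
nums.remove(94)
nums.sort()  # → [7, 13, 48, 65, 68, 69]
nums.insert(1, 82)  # [7, 82, 13, 48, 65, 68, 69]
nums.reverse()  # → [69, 68, 65, 48, 13, 82, 7]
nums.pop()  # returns 7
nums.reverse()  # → [82, 13, 48, 65, 68, 69]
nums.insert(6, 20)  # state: [82, 13, 48, 65, 68, 69, 20]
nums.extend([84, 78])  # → [82, 13, 48, 65, 68, 69, 20, 84, 78]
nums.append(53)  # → [82, 13, 48, 65, 68, 69, 20, 84, 78, 53]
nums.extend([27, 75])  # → [82, 13, 48, 65, 68, 69, 20, 84, 78, 53, 27, 75]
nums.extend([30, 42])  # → [82, 13, 48, 65, 68, 69, 20, 84, 78, 53, 27, 75, 30, 42]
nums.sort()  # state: [13, 20, 27, 30, 42, 48, 53, 65, 68, 69, 75, 78, 82, 84]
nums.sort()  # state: [13, 20, 27, 30, 42, 48, 53, 65, 68, 69, 75, 78, 82, 84]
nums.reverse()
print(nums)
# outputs [84, 82, 78, 75, 69, 68, 65, 53, 48, 42, 30, 27, 20, 13]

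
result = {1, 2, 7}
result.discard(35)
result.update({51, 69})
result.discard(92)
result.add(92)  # {1, 2, 7, 51, 69, 92}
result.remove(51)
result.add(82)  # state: {1, 2, 7, 69, 82, 92}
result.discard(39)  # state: {1, 2, 7, 69, 82, 92}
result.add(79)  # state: {1, 2, 7, 69, 79, 82, 92}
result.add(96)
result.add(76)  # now {1, 2, 7, 69, 76, 79, 82, 92, 96}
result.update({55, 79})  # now {1, 2, 7, 55, 69, 76, 79, 82, 92, 96}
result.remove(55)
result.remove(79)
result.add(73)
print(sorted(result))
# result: [1, 2, 7, 69, 73, 76, 82, 92, 96]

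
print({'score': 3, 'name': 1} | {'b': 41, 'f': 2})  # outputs {'score': 3, 'name': 1, 'b': 41, 'f': 2}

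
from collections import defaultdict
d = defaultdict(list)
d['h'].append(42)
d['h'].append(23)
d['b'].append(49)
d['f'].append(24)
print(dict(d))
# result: {'h': [42, 23], 'b': [49], 'f': [24]}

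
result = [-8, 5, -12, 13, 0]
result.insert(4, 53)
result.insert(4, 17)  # [-8, 5, -12, 13, 17, 53, 0]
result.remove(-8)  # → [5, -12, 13, 17, 53, 0]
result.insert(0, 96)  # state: [96, 5, -12, 13, 17, 53, 0]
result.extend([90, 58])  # [96, 5, -12, 13, 17, 53, 0, 90, 58]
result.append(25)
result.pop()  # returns 25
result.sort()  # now [-12, 0, 5, 13, 17, 53, 58, 90, 96]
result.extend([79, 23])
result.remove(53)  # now [-12, 0, 5, 13, 17, 58, 90, 96, 79, 23]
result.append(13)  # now [-12, 0, 5, 13, 17, 58, 90, 96, 79, 23, 13]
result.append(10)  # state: [-12, 0, 5, 13, 17, 58, 90, 96, 79, 23, 13, 10]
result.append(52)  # [-12, 0, 5, 13, 17, 58, 90, 96, 79, 23, 13, 10, 52]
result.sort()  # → [-12, 0, 5, 10, 13, 13, 17, 23, 52, 58, 79, 90, 96]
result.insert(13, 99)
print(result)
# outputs [-12, 0, 5, 10, 13, 13, 17, 23, 52, 58, 79, 90, 96, 99]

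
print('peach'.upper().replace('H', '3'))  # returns PEAC3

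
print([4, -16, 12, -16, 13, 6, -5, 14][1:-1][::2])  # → [-16, -16, 6]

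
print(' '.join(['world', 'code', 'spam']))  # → world code spam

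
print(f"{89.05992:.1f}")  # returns 89.1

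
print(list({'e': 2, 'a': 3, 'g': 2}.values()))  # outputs [2, 3, 2]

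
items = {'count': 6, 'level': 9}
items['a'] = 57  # {'count': 6, 'level': 9, 'a': 57}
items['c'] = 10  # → {'count': 6, 'level': 9, 'a': 57, 'c': 10}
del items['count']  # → {'level': 9, 'a': 57, 'c': 10}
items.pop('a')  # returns 57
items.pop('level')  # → 9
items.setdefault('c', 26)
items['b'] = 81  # {'c': 10, 'b': 81}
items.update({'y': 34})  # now {'c': 10, 'b': 81, 'y': 34}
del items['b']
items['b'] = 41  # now {'c': 10, 'y': 34, 'b': 41}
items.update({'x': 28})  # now {'c': 10, 'y': 34, 'b': 41, 'x': 28}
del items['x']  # {'c': 10, 'y': 34, 'b': 41}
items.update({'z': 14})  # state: {'c': 10, 'y': 34, 'b': 41, 'z': 14}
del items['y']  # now {'c': 10, 'b': 41, 'z': 14}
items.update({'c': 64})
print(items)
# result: {'c': 64, 'b': 41, 'z': 14}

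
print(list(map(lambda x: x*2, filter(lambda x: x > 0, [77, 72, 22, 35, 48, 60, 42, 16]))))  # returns [154, 144, 44, 70, 96, 120, 84, 32]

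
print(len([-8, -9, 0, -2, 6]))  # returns 5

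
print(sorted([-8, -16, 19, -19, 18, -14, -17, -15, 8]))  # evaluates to [-19, -17, -16, -15, -14, -8, 8, 18, 19]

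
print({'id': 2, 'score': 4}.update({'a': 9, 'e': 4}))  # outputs None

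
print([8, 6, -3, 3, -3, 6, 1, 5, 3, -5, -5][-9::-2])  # [-3, 8]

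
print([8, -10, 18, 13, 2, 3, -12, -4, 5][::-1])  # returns [5, -4, -12, 3, 2, 13, 18, -10, 8]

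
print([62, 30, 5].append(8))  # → None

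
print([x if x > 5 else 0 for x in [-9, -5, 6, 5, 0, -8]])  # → [0, 0, 6, 0, 0, 0]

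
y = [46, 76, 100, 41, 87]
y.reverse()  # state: [87, 41, 100, 76, 46]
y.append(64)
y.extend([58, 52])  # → [87, 41, 100, 76, 46, 64, 58, 52]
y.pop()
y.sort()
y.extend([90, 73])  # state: [41, 46, 58, 64, 76, 87, 100, 90, 73]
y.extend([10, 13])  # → [41, 46, 58, 64, 76, 87, 100, 90, 73, 10, 13]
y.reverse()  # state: [13, 10, 73, 90, 100, 87, 76, 64, 58, 46, 41]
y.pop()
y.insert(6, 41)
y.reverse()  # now [46, 58, 64, 76, 41, 87, 100, 90, 73, 10, 13]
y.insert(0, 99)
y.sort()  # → [10, 13, 41, 46, 58, 64, 73, 76, 87, 90, 99, 100]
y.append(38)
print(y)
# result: [10, 13, 41, 46, 58, 64, 73, 76, 87, 90, 99, 100, 38]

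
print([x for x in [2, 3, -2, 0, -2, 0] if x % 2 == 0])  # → [2, -2, 0, -2, 0]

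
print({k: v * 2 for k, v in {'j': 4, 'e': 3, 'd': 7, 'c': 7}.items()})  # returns {'j': 8, 'e': 6, 'd': 14, 'c': 14}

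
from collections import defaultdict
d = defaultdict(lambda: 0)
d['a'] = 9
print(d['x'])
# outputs 0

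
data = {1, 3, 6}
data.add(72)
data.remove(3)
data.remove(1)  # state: {6, 72}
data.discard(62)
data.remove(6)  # {72}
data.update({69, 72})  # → {69, 72}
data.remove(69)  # {72}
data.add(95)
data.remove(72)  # {95}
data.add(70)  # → {70, 95}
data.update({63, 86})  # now {63, 70, 86, 95}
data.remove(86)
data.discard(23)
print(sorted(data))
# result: [63, 70, 95]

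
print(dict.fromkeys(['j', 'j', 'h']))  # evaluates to {'j': None, 'h': None}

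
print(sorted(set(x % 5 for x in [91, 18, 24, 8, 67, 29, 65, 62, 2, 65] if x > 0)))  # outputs [0, 1, 2, 3, 4]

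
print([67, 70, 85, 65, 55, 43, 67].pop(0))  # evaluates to 67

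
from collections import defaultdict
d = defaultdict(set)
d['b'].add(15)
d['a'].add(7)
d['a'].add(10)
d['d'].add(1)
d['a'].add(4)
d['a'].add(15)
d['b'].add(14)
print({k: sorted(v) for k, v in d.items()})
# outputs {'b': [14, 15], 'a': [4, 7, 10, 15], 'd': [1]}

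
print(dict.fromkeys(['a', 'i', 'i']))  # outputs {'a': None, 'i': None}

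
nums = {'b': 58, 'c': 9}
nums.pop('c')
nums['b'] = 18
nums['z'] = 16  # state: {'b': 18, 'z': 16}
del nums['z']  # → {'b': 18}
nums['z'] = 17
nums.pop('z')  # 17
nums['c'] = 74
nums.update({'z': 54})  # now {'b': 18, 'c': 74, 'z': 54}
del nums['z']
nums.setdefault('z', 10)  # 10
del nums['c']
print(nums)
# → {'b': 18, 'z': 10}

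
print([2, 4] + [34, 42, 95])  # [2, 4, 34, 42, 95]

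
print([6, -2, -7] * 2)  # [6, -2, -7, 6, -2, -7]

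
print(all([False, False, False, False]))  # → False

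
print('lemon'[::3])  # lo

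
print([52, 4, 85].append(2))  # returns None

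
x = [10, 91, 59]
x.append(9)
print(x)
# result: [10, 91, 59, 9]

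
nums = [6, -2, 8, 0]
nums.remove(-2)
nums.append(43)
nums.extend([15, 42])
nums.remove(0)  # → [6, 8, 43, 15, 42]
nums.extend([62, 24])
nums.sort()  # [6, 8, 15, 24, 42, 43, 62]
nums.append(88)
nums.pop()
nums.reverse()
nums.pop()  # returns 6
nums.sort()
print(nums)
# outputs [8, 15, 24, 42, 43, 62]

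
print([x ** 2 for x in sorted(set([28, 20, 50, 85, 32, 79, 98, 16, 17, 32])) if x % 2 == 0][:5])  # [256, 400, 784, 1024, 2500]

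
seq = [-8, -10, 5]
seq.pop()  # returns 5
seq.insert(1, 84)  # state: [-8, 84, -10]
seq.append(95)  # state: [-8, 84, -10, 95]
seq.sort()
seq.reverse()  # [95, 84, -8, -10]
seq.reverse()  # [-10, -8, 84, 95]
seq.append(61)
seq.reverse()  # [61, 95, 84, -8, -10]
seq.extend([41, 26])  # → [61, 95, 84, -8, -10, 41, 26]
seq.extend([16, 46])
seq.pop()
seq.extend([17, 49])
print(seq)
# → [61, 95, 84, -8, -10, 41, 26, 16, 17, 49]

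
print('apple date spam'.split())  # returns ['apple', 'date', 'spam']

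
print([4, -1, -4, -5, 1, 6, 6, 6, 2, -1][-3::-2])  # [6, 6, -5, -1]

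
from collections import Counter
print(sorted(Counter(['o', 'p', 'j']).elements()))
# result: ['j', 'o', 'p']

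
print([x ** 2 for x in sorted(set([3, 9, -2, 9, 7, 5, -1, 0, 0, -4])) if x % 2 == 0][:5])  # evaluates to [16, 4, 0]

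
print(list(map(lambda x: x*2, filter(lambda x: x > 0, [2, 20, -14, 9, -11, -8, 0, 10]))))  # [4, 40, 18, 20]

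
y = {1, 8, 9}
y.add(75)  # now {1, 8, 9, 75}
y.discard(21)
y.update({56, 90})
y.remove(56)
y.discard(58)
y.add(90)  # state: {1, 8, 9, 75, 90}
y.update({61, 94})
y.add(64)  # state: {1, 8, 9, 61, 64, 75, 90, 94}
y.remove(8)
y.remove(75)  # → {1, 9, 61, 64, 90, 94}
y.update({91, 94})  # {1, 9, 61, 64, 90, 91, 94}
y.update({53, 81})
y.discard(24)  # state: {1, 9, 53, 61, 64, 81, 90, 91, 94}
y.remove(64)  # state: {1, 9, 53, 61, 81, 90, 91, 94}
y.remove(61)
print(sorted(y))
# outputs [1, 9, 53, 81, 90, 91, 94]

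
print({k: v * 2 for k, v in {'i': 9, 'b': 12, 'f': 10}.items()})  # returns {'i': 18, 'b': 24, 'f': 20}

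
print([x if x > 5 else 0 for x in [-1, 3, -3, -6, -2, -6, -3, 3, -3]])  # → [0, 0, 0, 0, 0, 0, 0, 0, 0]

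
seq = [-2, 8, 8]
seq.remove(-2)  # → [8, 8]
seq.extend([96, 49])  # [8, 8, 96, 49]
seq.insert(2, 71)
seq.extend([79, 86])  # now [8, 8, 71, 96, 49, 79, 86]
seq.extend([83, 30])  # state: [8, 8, 71, 96, 49, 79, 86, 83, 30]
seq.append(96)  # [8, 8, 71, 96, 49, 79, 86, 83, 30, 96]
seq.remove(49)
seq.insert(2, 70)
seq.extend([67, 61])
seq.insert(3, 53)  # [8, 8, 70, 53, 71, 96, 79, 86, 83, 30, 96, 67, 61]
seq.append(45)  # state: [8, 8, 70, 53, 71, 96, 79, 86, 83, 30, 96, 67, 61, 45]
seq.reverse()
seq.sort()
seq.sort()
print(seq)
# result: [8, 8, 30, 45, 53, 61, 67, 70, 71, 79, 83, 86, 96, 96]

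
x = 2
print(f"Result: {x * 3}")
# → Result: 6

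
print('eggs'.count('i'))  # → 0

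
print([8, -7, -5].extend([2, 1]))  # None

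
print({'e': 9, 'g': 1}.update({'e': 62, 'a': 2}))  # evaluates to None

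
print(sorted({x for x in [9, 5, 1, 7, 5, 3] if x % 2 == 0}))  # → []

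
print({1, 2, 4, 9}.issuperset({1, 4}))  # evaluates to True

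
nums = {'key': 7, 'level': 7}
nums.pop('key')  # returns 7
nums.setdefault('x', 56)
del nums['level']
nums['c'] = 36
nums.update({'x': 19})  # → {'x': 19, 'c': 36}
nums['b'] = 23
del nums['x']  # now {'c': 36, 'b': 23}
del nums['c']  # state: {'b': 23}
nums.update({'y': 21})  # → {'b': 23, 'y': 21}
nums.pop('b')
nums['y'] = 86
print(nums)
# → {'y': 86}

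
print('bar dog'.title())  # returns Bar Dog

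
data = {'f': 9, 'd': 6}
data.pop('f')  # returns 9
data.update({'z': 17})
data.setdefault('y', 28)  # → 28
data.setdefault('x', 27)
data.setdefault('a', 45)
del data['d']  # {'z': 17, 'y': 28, 'x': 27, 'a': 45}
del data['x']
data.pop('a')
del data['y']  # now {'z': 17}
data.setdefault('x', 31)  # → 31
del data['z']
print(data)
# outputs {'x': 31}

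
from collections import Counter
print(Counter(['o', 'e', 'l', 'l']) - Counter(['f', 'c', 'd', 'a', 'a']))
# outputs Counter({'l': 2, 'o': 1, 'e': 1})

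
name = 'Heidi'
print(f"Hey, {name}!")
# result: Hey, Heidi!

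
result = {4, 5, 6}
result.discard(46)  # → {4, 5, 6}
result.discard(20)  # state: {4, 5, 6}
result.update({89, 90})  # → {4, 5, 6, 89, 90}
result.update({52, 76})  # {4, 5, 6, 52, 76, 89, 90}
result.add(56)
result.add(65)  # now {4, 5, 6, 52, 56, 65, 76, 89, 90}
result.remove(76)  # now {4, 5, 6, 52, 56, 65, 89, 90}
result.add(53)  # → {4, 5, 6, 52, 53, 56, 65, 89, 90}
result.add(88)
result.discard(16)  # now {4, 5, 6, 52, 53, 56, 65, 88, 89, 90}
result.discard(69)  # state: {4, 5, 6, 52, 53, 56, 65, 88, 89, 90}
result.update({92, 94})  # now {4, 5, 6, 52, 53, 56, 65, 88, 89, 90, 92, 94}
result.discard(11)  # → {4, 5, 6, 52, 53, 56, 65, 88, 89, 90, 92, 94}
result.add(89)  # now {4, 5, 6, 52, 53, 56, 65, 88, 89, 90, 92, 94}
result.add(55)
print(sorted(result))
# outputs [4, 5, 6, 52, 53, 55, 56, 65, 88, 89, 90, 92, 94]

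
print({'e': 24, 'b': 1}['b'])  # 1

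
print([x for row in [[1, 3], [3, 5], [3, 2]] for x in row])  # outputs [1, 3, 3, 5, 3, 2]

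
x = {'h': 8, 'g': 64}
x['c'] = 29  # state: {'h': 8, 'g': 64, 'c': 29}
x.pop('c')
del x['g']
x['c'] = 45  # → {'h': 8, 'c': 45}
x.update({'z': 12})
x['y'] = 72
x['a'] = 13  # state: {'h': 8, 'c': 45, 'z': 12, 'y': 72, 'a': 13}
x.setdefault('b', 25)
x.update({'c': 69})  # {'h': 8, 'c': 69, 'z': 12, 'y': 72, 'a': 13, 'b': 25}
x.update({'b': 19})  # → {'h': 8, 'c': 69, 'z': 12, 'y': 72, 'a': 13, 'b': 19}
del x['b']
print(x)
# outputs {'h': 8, 'c': 69, 'z': 12, 'y': 72, 'a': 13}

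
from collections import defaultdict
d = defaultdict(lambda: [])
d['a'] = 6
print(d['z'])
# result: []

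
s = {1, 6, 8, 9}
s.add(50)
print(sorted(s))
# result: [1, 6, 8, 9, 50]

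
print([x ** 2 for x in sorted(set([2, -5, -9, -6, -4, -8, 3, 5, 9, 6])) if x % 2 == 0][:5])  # [64, 36, 16, 4, 36]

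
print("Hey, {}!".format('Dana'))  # Hey, Dana!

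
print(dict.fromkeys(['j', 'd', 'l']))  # {'j': None, 'd': None, 'l': None}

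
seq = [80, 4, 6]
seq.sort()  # [4, 6, 80]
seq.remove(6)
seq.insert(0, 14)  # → [14, 4, 80]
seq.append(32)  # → [14, 4, 80, 32]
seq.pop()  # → 32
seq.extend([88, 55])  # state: [14, 4, 80, 88, 55]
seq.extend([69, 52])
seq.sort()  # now [4, 14, 52, 55, 69, 80, 88]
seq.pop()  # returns 88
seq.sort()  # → [4, 14, 52, 55, 69, 80]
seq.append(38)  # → [4, 14, 52, 55, 69, 80, 38]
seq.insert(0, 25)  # [25, 4, 14, 52, 55, 69, 80, 38]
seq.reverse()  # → [38, 80, 69, 55, 52, 14, 4, 25]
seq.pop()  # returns 25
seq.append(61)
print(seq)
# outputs [38, 80, 69, 55, 52, 14, 4, 61]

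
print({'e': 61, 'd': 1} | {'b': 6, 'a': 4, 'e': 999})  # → {'e': 999, 'd': 1, 'b': 6, 'a': 4}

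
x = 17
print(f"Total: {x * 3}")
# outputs Total: 51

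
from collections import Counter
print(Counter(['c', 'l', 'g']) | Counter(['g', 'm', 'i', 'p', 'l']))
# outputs Counter({'c': 1, 'l': 1, 'g': 1, 'm': 1, 'i': 1, 'p': 1})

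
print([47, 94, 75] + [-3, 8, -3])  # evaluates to [47, 94, 75, -3, 8, -3]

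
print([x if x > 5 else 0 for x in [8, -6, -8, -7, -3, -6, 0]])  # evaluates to [8, 0, 0, 0, 0, 0, 0]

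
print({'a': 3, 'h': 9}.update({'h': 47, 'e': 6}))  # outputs None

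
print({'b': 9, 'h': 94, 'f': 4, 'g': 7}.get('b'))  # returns 9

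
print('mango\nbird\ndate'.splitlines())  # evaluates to ['mango', 'bird', 'date']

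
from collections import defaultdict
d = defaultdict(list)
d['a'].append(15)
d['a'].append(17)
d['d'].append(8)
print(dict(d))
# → {'a': [15, 17], 'd': [8]}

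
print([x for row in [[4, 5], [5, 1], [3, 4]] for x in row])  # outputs [4, 5, 5, 1, 3, 4]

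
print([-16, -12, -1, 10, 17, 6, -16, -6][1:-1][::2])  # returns [-12, 10, 6]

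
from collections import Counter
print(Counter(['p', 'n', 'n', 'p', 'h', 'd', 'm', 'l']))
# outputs Counter({'p': 2, 'n': 2, 'h': 1, 'd': 1, 'm': 1, 'l': 1})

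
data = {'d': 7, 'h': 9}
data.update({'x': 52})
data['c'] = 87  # {'d': 7, 'h': 9, 'x': 52, 'c': 87}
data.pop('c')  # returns 87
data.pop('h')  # 9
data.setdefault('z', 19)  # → 19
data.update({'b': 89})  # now {'d': 7, 'x': 52, 'z': 19, 'b': 89}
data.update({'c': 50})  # {'d': 7, 'x': 52, 'z': 19, 'b': 89, 'c': 50}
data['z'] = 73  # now {'d': 7, 'x': 52, 'z': 73, 'b': 89, 'c': 50}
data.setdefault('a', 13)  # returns 13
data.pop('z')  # 73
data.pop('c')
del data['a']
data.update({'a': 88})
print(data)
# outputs {'d': 7, 'x': 52, 'b': 89, 'a': 88}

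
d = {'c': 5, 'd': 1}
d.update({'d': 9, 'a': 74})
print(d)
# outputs {'c': 5, 'd': 9, 'a': 74}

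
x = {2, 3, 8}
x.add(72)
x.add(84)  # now {2, 3, 8, 72, 84}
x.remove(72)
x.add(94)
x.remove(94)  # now {2, 3, 8, 84}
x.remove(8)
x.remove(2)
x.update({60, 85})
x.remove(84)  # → {3, 60, 85}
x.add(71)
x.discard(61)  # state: {3, 60, 71, 85}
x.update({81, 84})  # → {3, 60, 71, 81, 84, 85}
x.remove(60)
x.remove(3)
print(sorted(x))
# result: [71, 81, 84, 85]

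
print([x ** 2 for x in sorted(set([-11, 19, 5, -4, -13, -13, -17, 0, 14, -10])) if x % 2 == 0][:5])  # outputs [100, 16, 0, 196]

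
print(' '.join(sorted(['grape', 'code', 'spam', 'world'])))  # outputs code grape spam world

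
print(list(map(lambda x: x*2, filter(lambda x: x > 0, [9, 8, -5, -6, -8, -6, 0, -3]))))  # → [18, 16]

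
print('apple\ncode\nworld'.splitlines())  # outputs ['apple', 'code', 'world']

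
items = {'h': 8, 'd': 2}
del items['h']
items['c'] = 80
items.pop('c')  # 80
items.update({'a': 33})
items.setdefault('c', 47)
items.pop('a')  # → 33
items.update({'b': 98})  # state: {'d': 2, 'c': 47, 'b': 98}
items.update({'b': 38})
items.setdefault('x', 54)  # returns 54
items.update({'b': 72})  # {'d': 2, 'c': 47, 'b': 72, 'x': 54}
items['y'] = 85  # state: {'d': 2, 'c': 47, 'b': 72, 'x': 54, 'y': 85}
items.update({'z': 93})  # {'d': 2, 'c': 47, 'b': 72, 'x': 54, 'y': 85, 'z': 93}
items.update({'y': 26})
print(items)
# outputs {'d': 2, 'c': 47, 'b': 72, 'x': 54, 'y': 26, 'z': 93}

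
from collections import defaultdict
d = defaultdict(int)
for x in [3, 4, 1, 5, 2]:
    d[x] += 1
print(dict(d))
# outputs {3: 1, 4: 1, 1: 1, 5: 1, 2: 1}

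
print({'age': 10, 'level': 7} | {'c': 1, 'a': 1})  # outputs {'age': 10, 'level': 7, 'c': 1, 'a': 1}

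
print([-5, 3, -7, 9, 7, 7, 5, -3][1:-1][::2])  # [3, 9, 7]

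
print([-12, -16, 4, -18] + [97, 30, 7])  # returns [-12, -16, 4, -18, 97, 30, 7]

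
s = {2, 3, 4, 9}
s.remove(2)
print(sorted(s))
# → [3, 4, 9]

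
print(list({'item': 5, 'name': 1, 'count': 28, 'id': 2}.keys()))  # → ['item', 'name', 'count', 'id']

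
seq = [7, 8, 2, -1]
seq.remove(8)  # [7, 2, -1]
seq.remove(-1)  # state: [7, 2]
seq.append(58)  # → [7, 2, 58]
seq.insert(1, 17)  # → [7, 17, 2, 58]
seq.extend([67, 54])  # [7, 17, 2, 58, 67, 54]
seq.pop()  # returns 54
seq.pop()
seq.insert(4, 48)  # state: [7, 17, 2, 58, 48]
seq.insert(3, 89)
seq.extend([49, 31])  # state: [7, 17, 2, 89, 58, 48, 49, 31]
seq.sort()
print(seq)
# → [2, 7, 17, 31, 48, 49, 58, 89]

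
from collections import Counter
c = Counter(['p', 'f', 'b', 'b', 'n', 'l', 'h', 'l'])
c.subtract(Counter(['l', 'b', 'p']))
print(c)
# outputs Counter({'f': 1, 'b': 1, 'n': 1, 'l': 1, 'h': 1, 'p': 0})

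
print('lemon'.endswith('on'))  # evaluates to True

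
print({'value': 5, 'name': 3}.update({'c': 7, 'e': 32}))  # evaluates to None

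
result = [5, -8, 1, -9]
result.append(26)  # [5, -8, 1, -9, 26]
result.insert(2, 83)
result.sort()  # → [-9, -8, 1, 5, 26, 83]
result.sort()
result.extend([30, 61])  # [-9, -8, 1, 5, 26, 83, 30, 61]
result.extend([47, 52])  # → [-9, -8, 1, 5, 26, 83, 30, 61, 47, 52]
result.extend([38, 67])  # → [-9, -8, 1, 5, 26, 83, 30, 61, 47, 52, 38, 67]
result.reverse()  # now [67, 38, 52, 47, 61, 30, 83, 26, 5, 1, -8, -9]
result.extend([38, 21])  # [67, 38, 52, 47, 61, 30, 83, 26, 5, 1, -8, -9, 38, 21]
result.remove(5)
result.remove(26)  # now [67, 38, 52, 47, 61, 30, 83, 1, -8, -9, 38, 21]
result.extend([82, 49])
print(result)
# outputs [67, 38, 52, 47, 61, 30, 83, 1, -8, -9, 38, 21, 82, 49]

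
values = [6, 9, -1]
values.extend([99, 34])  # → [6, 9, -1, 99, 34]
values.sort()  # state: [-1, 6, 9, 34, 99]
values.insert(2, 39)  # [-1, 6, 39, 9, 34, 99]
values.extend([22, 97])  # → [-1, 6, 39, 9, 34, 99, 22, 97]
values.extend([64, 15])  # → [-1, 6, 39, 9, 34, 99, 22, 97, 64, 15]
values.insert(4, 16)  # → [-1, 6, 39, 9, 16, 34, 99, 22, 97, 64, 15]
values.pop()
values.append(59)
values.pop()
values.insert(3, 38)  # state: [-1, 6, 39, 38, 9, 16, 34, 99, 22, 97, 64]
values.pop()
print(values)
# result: [-1, 6, 39, 38, 9, 16, 34, 99, 22, 97]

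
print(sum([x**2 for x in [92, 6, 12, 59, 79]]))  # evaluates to 18366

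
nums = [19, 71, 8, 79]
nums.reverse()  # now [79, 8, 71, 19]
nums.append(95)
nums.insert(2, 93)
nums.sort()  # [8, 19, 71, 79, 93, 95]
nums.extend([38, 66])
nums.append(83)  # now [8, 19, 71, 79, 93, 95, 38, 66, 83]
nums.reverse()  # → [83, 66, 38, 95, 93, 79, 71, 19, 8]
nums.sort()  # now [8, 19, 38, 66, 71, 79, 83, 93, 95]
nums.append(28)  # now [8, 19, 38, 66, 71, 79, 83, 93, 95, 28]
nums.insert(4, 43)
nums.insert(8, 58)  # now [8, 19, 38, 66, 43, 71, 79, 83, 58, 93, 95, 28]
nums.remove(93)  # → [8, 19, 38, 66, 43, 71, 79, 83, 58, 95, 28]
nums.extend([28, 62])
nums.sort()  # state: [8, 19, 28, 28, 38, 43, 58, 62, 66, 71, 79, 83, 95]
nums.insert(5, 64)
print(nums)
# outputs [8, 19, 28, 28, 38, 64, 43, 58, 62, 66, 71, 79, 83, 95]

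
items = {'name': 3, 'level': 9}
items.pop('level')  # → 9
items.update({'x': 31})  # {'name': 3, 'x': 31}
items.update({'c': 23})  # {'name': 3, 'x': 31, 'c': 23}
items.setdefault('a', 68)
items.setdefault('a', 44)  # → 68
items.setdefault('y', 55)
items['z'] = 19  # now {'name': 3, 'x': 31, 'c': 23, 'a': 68, 'y': 55, 'z': 19}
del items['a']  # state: {'name': 3, 'x': 31, 'c': 23, 'y': 55, 'z': 19}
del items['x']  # {'name': 3, 'c': 23, 'y': 55, 'z': 19}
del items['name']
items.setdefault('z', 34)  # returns 19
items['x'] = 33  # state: {'c': 23, 'y': 55, 'z': 19, 'x': 33}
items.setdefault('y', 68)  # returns 55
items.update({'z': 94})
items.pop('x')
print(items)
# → {'c': 23, 'y': 55, 'z': 94}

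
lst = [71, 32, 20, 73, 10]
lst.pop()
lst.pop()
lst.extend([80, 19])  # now [71, 32, 20, 80, 19]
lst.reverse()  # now [19, 80, 20, 32, 71]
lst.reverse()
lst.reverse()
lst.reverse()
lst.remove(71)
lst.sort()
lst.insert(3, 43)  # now [19, 20, 32, 43, 80]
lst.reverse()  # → [80, 43, 32, 20, 19]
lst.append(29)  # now [80, 43, 32, 20, 19, 29]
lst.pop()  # 29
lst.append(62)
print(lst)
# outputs [80, 43, 32, 20, 19, 62]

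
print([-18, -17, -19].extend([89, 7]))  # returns None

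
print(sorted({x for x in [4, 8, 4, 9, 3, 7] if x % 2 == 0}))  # [4, 8]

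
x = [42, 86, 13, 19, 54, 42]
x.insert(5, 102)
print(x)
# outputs [42, 86, 13, 19, 54, 102, 42]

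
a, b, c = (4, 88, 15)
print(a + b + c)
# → 107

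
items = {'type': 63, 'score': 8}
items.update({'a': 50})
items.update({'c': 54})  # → {'type': 63, 'score': 8, 'a': 50, 'c': 54}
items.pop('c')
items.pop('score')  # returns 8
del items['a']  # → {'type': 63}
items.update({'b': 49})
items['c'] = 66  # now {'type': 63, 'b': 49, 'c': 66}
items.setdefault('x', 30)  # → 30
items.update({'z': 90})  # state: {'type': 63, 'b': 49, 'c': 66, 'x': 30, 'z': 90}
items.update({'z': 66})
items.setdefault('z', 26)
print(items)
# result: {'type': 63, 'b': 49, 'c': 66, 'x': 30, 'z': 66}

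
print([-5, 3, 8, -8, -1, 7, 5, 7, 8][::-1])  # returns [8, 7, 5, 7, -1, -8, 8, 3, -5]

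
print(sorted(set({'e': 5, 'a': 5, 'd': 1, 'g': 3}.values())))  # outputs [1, 3, 5]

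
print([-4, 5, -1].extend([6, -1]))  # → None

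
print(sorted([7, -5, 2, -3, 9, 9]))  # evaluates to [-5, -3, 2, 7, 9, 9]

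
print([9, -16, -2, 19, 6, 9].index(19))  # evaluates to 3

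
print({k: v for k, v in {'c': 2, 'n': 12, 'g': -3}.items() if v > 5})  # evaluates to {'n': 12}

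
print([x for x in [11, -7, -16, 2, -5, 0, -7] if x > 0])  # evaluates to [11, 2]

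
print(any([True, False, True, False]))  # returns True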